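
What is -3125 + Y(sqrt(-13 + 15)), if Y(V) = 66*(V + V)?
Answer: -3125 + 132*sqrt(2) ≈ -2938.3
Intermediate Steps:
Y(V) = 132*V (Y(V) = 66*(2*V) = 132*V)
-3125 + Y(sqrt(-13 + 15)) = -3125 + 132*sqrt(-13 + 15) = -3125 + 132*sqrt(2)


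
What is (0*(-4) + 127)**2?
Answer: 16129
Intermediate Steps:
(0*(-4) + 127)**2 = (0 + 127)**2 = 127**2 = 16129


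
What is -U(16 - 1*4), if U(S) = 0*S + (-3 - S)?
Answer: 15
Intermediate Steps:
U(S) = -3 - S (U(S) = 0 + (-3 - S) = -3 - S)
-U(16 - 1*4) = -(-3 - (16 - 1*4)) = -(-3 - (16 - 4)) = -(-3 - 1*12) = -(-3 - 12) = -1*(-15) = 15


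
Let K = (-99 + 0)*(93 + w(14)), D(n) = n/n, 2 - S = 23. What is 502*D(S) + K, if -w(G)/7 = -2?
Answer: -10091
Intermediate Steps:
S = -21 (S = 2 - 1*23 = 2 - 23 = -21)
w(G) = 14 (w(G) = -7*(-2) = 14)
D(n) = 1
K = -10593 (K = (-99 + 0)*(93 + 14) = -99*107 = -10593)
502*D(S) + K = 502*1 - 10593 = 502 - 10593 = -10091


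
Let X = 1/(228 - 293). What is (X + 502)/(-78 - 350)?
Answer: -32629/27820 ≈ -1.1729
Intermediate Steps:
X = -1/65 (X = 1/(-65) = -1/65 ≈ -0.015385)
(X + 502)/(-78 - 350) = (-1/65 + 502)/(-78 - 350) = (32629/65)/(-428) = (32629/65)*(-1/428) = -32629/27820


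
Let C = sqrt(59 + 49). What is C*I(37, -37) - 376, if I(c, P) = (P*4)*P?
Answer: -376 + 32856*sqrt(3) ≈ 56532.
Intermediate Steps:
I(c, P) = 4*P**2 (I(c, P) = (4*P)*P = 4*P**2)
C = 6*sqrt(3) (C = sqrt(108) = 6*sqrt(3) ≈ 10.392)
C*I(37, -37) - 376 = (6*sqrt(3))*(4*(-37)**2) - 376 = (6*sqrt(3))*(4*1369) - 376 = (6*sqrt(3))*5476 - 376 = 32856*sqrt(3) - 376 = -376 + 32856*sqrt(3)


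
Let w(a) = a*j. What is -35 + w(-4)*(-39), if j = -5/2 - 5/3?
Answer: -685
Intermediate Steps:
j = -25/6 (j = -5*½ - 5*⅓ = -5/2 - 5/3 = -25/6 ≈ -4.1667)
w(a) = -25*a/6 (w(a) = a*(-25/6) = -25*a/6)
-35 + w(-4)*(-39) = -35 - 25/6*(-4)*(-39) = -35 + (50/3)*(-39) = -35 - 650 = -685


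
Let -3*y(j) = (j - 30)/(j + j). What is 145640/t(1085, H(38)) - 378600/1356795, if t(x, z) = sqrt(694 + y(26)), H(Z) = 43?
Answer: -25240/90453 + 145640*sqrt(1055613)/27067 ≈ 5528.0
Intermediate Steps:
y(j) = -(-30 + j)/(6*j) (y(j) = -(j - 30)/(3*(j + j)) = -(-30 + j)/(3*(2*j)) = -(-30 + j)*1/(2*j)/3 = -(-30 + j)/(6*j))
t(x, z) = sqrt(1055613)/39 (t(x, z) = sqrt(694 + (1/6)*(30 - 1*26)/26) = sqrt(694 + (1/6)*(1/26)*(30 - 26)) = sqrt(694 + (1/6)*(1/26)*4) = sqrt(694 + 1/39) = sqrt(27067/39) = sqrt(1055613)/39)
145640/t(1085, H(38)) - 378600/1356795 = 145640/((sqrt(1055613)/39)) - 378600/1356795 = 145640*(sqrt(1055613)/27067) - 378600*1/1356795 = 145640*sqrt(1055613)/27067 - 25240/90453 = -25240/90453 + 145640*sqrt(1055613)/27067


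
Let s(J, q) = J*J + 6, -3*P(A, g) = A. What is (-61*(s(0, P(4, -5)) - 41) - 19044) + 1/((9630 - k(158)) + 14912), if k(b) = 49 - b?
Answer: -416823758/24651 ≈ -16909.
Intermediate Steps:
P(A, g) = -A/3
s(J, q) = 6 + J² (s(J, q) = J² + 6 = 6 + J²)
(-61*(s(0, P(4, -5)) - 41) - 19044) + 1/((9630 - k(158)) + 14912) = (-61*((6 + 0²) - 41) - 19044) + 1/((9630 - (49 - 1*158)) + 14912) = (-61*((6 + 0) - 41) - 19044) + 1/((9630 - (49 - 158)) + 14912) = (-61*(6 - 41) - 19044) + 1/((9630 - 1*(-109)) + 14912) = (-61*(-35) - 19044) + 1/((9630 + 109) + 14912) = (2135 - 19044) + 1/(9739 + 14912) = -16909 + 1/24651 = -416823758/24651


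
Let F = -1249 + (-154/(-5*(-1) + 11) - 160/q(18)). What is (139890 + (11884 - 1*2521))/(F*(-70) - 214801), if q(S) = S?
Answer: -5373108/4538701 ≈ -1.1838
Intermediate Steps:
F = -91261/72 (F = -1249 + (-154/(-5*(-1) + 11) - 160/18) = -1249 + (-154/(5 + 11) - 160*1/18) = -1249 + (-154/16 - 80/9) = -1249 + (-154*1/16 - 80/9) = -1249 + (-77/8 - 80/9) = -1249 - 1333/72 = -91261/72 ≈ -1267.5)
(139890 + (11884 - 1*2521))/(F*(-70) - 214801) = (139890 + (11884 - 1*2521))/(-91261/72*(-70) - 214801) = (139890 + (11884 - 2521))/(3194135/36 - 214801) = (139890 + 9363)/(-4538701/36) = 149253*(-36/4538701) = -5373108/4538701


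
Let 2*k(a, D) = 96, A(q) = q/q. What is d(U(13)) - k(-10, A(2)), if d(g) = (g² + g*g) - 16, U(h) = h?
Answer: 274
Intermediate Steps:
A(q) = 1
k(a, D) = 48 (k(a, D) = (½)*96 = 48)
d(g) = -16 + 2*g² (d(g) = (g² + g²) - 16 = 2*g² - 16 = -16 + 2*g²)
d(U(13)) - k(-10, A(2)) = (-16 + 2*13²) - 1*48 = (-16 + 2*169) - 48 = (-16 + 338) - 48 = 322 - 48 = 274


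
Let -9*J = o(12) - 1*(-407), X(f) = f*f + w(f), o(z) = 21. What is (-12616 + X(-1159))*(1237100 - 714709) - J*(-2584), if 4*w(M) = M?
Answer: 25019133636211/36 ≈ 6.9498e+11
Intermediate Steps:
w(M) = M/4
X(f) = f² + f/4 (X(f) = f*f + f/4 = f² + f/4)
J = -428/9 (J = -(21 - 1*(-407))/9 = -(21 + 407)/9 = -⅑*428 = -428/9 ≈ -47.556)
(-12616 + X(-1159))*(1237100 - 714709) - J*(-2584) = (-12616 - 1159*(¼ - 1159))*(1237100 - 714709) - (-428)*(-2584)/9 = (-12616 - 1159*(-4635/4))*522391 - 1*1105952/9 = (-12616 + 5371965/4)*522391 - 1105952/9 = (5321501/4)*522391 - 1105952/9 = 2779904228891/4 - 1105952/9 = 25019133636211/36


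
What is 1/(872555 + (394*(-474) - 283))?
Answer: 1/685516 ≈ 1.4588e-6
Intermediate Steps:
1/(872555 + (394*(-474) - 283)) = 1/(872555 + (-186756 - 283)) = 1/(872555 - 187039) = 1/685516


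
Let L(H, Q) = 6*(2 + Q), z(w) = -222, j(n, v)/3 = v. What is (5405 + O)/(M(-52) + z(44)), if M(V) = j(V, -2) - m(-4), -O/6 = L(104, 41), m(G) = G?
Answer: -551/32 ≈ -17.219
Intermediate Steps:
j(n, v) = 3*v
L(H, Q) = 12 + 6*Q
O = -1548 (O = -6*(12 + 6*41) = -6*(12 + 246) = -6*258 = -1548)
M(V) = -2 (M(V) = 3*(-2) - 1*(-4) = -6 + 4 = -2)
(5405 + O)/(M(-52) + z(44)) = (5405 - 1548)/(-2 - 222) = 3857/(-224) = 3857*(-1/224) = -551/32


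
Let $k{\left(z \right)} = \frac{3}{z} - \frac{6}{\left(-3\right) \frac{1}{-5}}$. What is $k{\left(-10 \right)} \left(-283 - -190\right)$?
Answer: $\frac{9579}{10} \approx 957.9$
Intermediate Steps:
$k{\left(z \right)} = -10 + \frac{3}{z}$ ($k{\left(z \right)} = \frac{3}{z} - \frac{6}{\left(-3\right) \left(- \frac{1}{5}\right)} = \frac{3}{z} - \frac{6}{\frac{3}{5}} = \frac{3}{z} - 10 = -10 + \frac{3}{z}$)
$k{\left(-10 \right)} \left(-283 - -190\right) = \left(-10 + \frac{3}{-10}\right) \left(-283 - -190\right) = \left(-10 + 3 \left(- \frac{1}{10}\right)\right) \left(-283 + 190\right) = \left(-10 - \frac{3}{10}\right) \left(-93\right) = \left(- \frac{103}{10}\right) \left(-93\right) = \frac{9579}{10}$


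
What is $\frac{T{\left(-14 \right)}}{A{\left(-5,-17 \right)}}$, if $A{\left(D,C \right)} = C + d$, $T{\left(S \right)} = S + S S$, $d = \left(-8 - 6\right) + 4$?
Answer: $- \frac{182}{27} \approx -6.7407$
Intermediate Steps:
$d = -10$ ($d = -14 + 4 = -10$)
$T{\left(S \right)} = S + S^{2}$
$A{\left(D,C \right)} = -10 + C$ ($A{\left(D,C \right)} = C - 10 = -10 + C$)
$\frac{T{\left(-14 \right)}}{A{\left(-5,-17 \right)}} = \frac{\left(-14\right) \left(1 - 14\right)}{-10 - 17} = \frac{\left(-14\right) \left(-13\right)}{-27} = 182 \left(- \frac{1}{27}\right) = - \frac{182}{27}$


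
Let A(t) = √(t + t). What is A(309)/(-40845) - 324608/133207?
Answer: -324608/133207 - √618/40845 ≈ -2.4375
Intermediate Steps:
A(t) = √2*√t (A(t) = √(2*t) = √2*√t)
A(309)/(-40845) - 324608/133207 = (√2*√309)/(-40845) - 324608/133207 = √618*(-1/40845) - 324608*1/133207 = -√618/40845 - 324608/133207 = -324608/133207 - √618/40845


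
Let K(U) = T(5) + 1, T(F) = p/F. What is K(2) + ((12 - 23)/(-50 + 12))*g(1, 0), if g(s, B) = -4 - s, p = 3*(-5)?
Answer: -131/38 ≈ -3.4474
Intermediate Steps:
p = -15
T(F) = -15/F
K(U) = -2 (K(U) = -15/5 + 1 = -15*⅕ + 1 = -3 + 1 = -2)
K(2) + ((12 - 23)/(-50 + 12))*g(1, 0) = -2 + ((12 - 23)/(-50 + 12))*(-4 - 1*1) = -2 + (-11/(-38))*(-4 - 1) = -2 - 11*(-1/38)*(-5) = -2 + (11/38)*(-5) = -2 - 55/38 = -131/38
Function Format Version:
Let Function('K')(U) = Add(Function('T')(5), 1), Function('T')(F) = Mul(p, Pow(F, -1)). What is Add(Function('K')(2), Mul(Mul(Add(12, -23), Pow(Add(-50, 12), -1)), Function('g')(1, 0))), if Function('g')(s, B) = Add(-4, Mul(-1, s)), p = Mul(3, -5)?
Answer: Rational(-131, 38) ≈ -3.4474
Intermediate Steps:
p = -15
Function('T')(F) = Mul(-15, Pow(F, -1))
Function('K')(U) = -2 (Function('K')(U) = Add(Mul(-15, Pow(5, -1)), 1) = Add(Mul(-15, Rational(1, 5)), 1) = Add(-3, 1) = -2)
Add(Function('K')(2), Mul(Mul(Add(12, -23), Pow(Add(-50, 12), -1)), Function('g')(1, 0))) = Add(-2, Mul(Mul(Add(12, -23), Pow(Add(-50, 12), -1)), Add(-4, Mul(-1, 1)))) = Add(-2, Mul(Mul(-11, Pow(-38, -1)), Add(-4, -1))) = Add(-2, Mul(Mul(-11, Rational(-1, 38)), -5)) = Add(-2, Mul(Rational(11, 38), -5)) = Add(-2, Rational(-55, 38)) = Rational(-131, 38)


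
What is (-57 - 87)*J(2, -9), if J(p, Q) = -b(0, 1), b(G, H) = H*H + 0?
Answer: 144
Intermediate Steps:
b(G, H) = H² (b(G, H) = H² + 0 = H²)
J(p, Q) = -1 (J(p, Q) = -1*1² = -1*1 = -1)
(-57 - 87)*J(2, -9) = (-57 - 87)*(-1) = -144*(-1) = 144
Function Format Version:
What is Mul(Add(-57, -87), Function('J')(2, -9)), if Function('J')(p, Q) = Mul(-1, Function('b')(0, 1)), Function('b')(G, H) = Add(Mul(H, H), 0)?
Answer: 144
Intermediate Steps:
Function('b')(G, H) = Pow(H, 2) (Function('b')(G, H) = Add(Pow(H, 2), 0) = Pow(H, 2))
Function('J')(p, Q) = -1 (Function('J')(p, Q) = Mul(-1, Pow(1, 2)) = Mul(-1, 1) = -1)
Mul(Add(-57, -87), Function('J')(2, -9)) = Mul(Add(-57, -87), -1) = Mul(-144, -1) = 144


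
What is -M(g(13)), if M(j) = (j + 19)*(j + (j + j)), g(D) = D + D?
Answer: -3510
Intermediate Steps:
g(D) = 2*D
M(j) = 3*j*(19 + j) (M(j) = (19 + j)*(j + 2*j) = (19 + j)*(3*j) = 3*j*(19 + j))
-M(g(13)) = -3*2*13*(19 + 2*13) = -3*26*(19 + 26) = -3*26*45 = -1*3510 = -3510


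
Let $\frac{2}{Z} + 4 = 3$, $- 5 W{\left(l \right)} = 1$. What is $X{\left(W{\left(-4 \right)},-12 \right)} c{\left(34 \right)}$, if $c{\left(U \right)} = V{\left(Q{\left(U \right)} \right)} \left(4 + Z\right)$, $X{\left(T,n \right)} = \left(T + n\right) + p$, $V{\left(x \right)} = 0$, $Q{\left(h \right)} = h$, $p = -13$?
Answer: $0$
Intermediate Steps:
$W{\left(l \right)} = - \frac{1}{5}$ ($W{\left(l \right)} = \left(- \frac{1}{5}\right) 1 = - \frac{1}{5}$)
$Z = -2$ ($Z = \frac{2}{-4 + 3} = \frac{2}{-1} = 2 \left(-1\right) = -2$)
$X{\left(T,n \right)} = -13 + T + n$ ($X{\left(T,n \right)} = \left(T + n\right) - 13 = -13 + T + n$)
$c{\left(U \right)} = 0$ ($c{\left(U \right)} = 0 \left(4 - 2\right) = 0 \cdot 2 = 0$)
$X{\left(W{\left(-4 \right)},-12 \right)} c{\left(34 \right)} = \left(-13 - \frac{1}{5} - 12\right) 0 = \left(- \frac{126}{5}\right) 0 = 0$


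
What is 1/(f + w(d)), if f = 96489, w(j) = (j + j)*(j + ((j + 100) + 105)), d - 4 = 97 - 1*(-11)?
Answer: 1/192585 ≈ 5.1925e-6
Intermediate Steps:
d = 112 (d = 4 + (97 - 1*(-11)) = 4 + (97 + 11) = 4 + 108 = 112)
w(j) = 2*j*(205 + 2*j) (w(j) = (2*j)*(j + ((100 + j) + 105)) = (2*j)*(j + (205 + j)) = (2*j)*(205 + 2*j) = 2*j*(205 + 2*j))
1/(f + w(d)) = 1/(96489 + 2*112*(205 + 2*112)) = 1/(96489 + 2*112*(205 + 224)) = 1/(96489 + 2*112*429) = 1/(96489 + 96096) = 1/192585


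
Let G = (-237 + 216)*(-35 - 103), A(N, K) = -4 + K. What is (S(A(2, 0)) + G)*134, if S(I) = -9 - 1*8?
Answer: 386054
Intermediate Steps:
S(I) = -17 (S(I) = -9 - 8 = -17)
G = 2898 (G = -21*(-138) = 2898)
(S(A(2, 0)) + G)*134 = (-17 + 2898)*134 = 2881*134 = 386054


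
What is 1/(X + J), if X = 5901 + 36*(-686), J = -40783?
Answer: -1/59578 ≈ -1.6785e-5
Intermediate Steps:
X = -18795 (X = 5901 - 24696 = -18795)
1/(X + J) = 1/(-18795 - 40783) = 1/(-59578) = -1/59578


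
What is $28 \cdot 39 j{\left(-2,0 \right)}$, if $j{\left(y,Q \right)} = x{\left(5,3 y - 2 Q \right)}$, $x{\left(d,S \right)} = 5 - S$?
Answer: $12012$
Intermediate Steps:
$j{\left(y,Q \right)} = 5 - 3 y + 2 Q$ ($j{\left(y,Q \right)} = 5 - \left(3 y - 2 Q\right) = 5 - \left(- 2 Q + 3 y\right) = 5 + \left(- 3 y + 2 Q\right) = 5 - 3 y + 2 Q$)
$28 \cdot 39 j{\left(-2,0 \right)} = 28 \cdot 39 \left(5 - -6 + 2 \cdot 0\right) = 1092 \left(5 + 6 + 0\right) = 1092 \cdot 11 = 12012$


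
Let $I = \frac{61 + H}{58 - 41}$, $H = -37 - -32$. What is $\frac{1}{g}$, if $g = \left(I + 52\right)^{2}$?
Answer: $\frac{289}{883600} \approx 0.00032707$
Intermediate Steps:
$H = -5$ ($H = -37 + 32 = -5$)
$I = \frac{56}{17}$ ($I = \frac{61 - 5}{58 - 41} = \frac{56}{17} \approx 3.2941$)
$g = \frac{883600}{289}$ ($g = \left(\frac{56}{17} + 52\right)^{2} = \left(\frac{940}{17}\right)^{2} = \frac{883600}{289} \approx 3057.4$)
$\frac{1}{g} = \frac{1}{\frac{883600}{289}} = \frac{289}{883600}$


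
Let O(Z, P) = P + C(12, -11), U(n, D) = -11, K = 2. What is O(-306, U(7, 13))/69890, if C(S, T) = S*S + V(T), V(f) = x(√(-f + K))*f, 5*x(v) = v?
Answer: 133/69890 - 11*√13/349450 ≈ 0.0017895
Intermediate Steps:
x(v) = v/5
V(f) = f*√(2 - f)/5 (V(f) = (√(-f + 2)/5)*f = (√(2 - f)/5)*f = f*√(2 - f)/5)
C(S, T) = S² + T*√(2 - T)/5 (C(S, T) = S*S + T*√(2 - T)/5 = S² + T*√(2 - T)/5)
O(Z, P) = 144 + P - 11*√13/5 (O(Z, P) = P + (12² + (⅕)*(-11)*√(2 - 1*(-11))) = P + (144 + (⅕)*(-11)*√(2 + 11)) = P + (144 + (⅕)*(-11)*√13) = P + (144 - 11*√13/5) = 144 + P - 11*√13/5)
O(-306, U(7, 13))/69890 = (144 - 11 - 11*√13/5)/69890 = (133 - 11*√13/5)*(1/69890) = 133/69890 - 11*√13/349450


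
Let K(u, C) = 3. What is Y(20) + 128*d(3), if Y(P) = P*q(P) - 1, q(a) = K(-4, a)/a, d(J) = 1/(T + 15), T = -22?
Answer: -114/7 ≈ -16.286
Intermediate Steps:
d(J) = -⅐ (d(J) = 1/(-22 + 15) = 1/(-7) = -⅐)
q(a) = 3/a
Y(P) = 2 (Y(P) = P*(3/P) - 1 = 3 - 1 = 2)
Y(20) + 128*d(3) = 2 + 128*(-⅐) = 2 - 128/7 = -114/7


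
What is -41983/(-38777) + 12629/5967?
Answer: 43542782/13610727 ≈ 3.1992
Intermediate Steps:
-41983/(-38777) + 12629/5967 = -41983*(-1/38777) + 12629*(1/5967) = 41983/38777 + 12629/5967 = 43542782/13610727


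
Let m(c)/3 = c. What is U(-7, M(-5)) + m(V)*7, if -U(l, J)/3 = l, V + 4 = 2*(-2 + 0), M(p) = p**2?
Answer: -147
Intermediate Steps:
V = -8 (V = -4 + 2*(-2 + 0) = -4 + 2*(-2) = -4 - 4 = -8)
m(c) = 3*c
U(l, J) = -3*l
U(-7, M(-5)) + m(V)*7 = -3*(-7) + (3*(-8))*7 = 21 - 24*7 = 21 - 168 = -147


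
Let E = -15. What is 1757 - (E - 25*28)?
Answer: 2472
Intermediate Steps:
1757 - (E - 25*28) = 1757 - (-15 - 25*28) = 1757 - (-15 - 700) = 1757 - 1*(-715) = 1757 + 715 = 2472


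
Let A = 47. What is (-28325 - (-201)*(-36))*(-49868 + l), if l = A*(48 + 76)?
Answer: 1566106440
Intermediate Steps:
l = 5828 (l = 47*(48 + 76) = 47*124 = 5828)
(-28325 - (-201)*(-36))*(-49868 + l) = (-28325 - (-201)*(-36))*(-49868 + 5828) = (-28325 - 1*7236)*(-44040) = (-28325 - 7236)*(-44040) = -35561*(-44040) = 1566106440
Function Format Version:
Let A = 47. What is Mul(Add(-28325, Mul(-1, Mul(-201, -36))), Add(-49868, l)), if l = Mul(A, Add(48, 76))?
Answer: 1566106440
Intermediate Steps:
l = 5828 (l = Mul(47, Add(48, 76)) = Mul(47, 124) = 5828)
Mul(Add(-28325, Mul(-1, Mul(-201, -36))), Add(-49868, l)) = Mul(Add(-28325, Mul(-1, Mul(-201, -36))), Add(-49868, 5828)) = Mul(Add(-28325, Mul(-1, 7236)), -44040) = Mul(Add(-28325, -7236), -44040) = Mul(-35561, -44040) = 1566106440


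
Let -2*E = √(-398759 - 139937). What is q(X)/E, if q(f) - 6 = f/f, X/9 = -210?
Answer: 7*I*√466/7922 ≈ 0.019075*I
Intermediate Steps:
X = -1890 (X = 9*(-210) = -1890)
E = -17*I*√466 (E = -√(-398759 - 139937)/2 = -17*I*√466 ≈ -366.98*I)
q(f) = 7 (q(f) = 6 + f/f = 6 + 1 = 7)
q(X)/E = 7/((-17*I*√466)) = 7*(I*√466/7922) = 7*I*√466/7922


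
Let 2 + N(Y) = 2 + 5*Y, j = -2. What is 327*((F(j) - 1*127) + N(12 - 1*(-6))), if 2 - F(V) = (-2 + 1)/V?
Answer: -23217/2 ≈ -11609.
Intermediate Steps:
F(V) = 2 + 1/V (F(V) = 2 - (-2 + 1)/V = 2 - (-1)/V = 2 + 1/V)
N(Y) = 5*Y (N(Y) = -2 + (2 + 5*Y) = 5*Y)
327*((F(j) - 1*127) + N(12 - 1*(-6))) = 327*(((2 + 1/(-2)) - 1*127) + 5*(12 - 1*(-6))) = 327*(((2 - ½) - 127) + 5*(12 + 6)) = 327*((3/2 - 127) + 5*18) = 327*(-251/2 + 90) = 327*(-71/2) = -23217/2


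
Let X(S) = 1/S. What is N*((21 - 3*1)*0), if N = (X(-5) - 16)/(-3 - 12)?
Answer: 0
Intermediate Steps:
N = 27/25 (N = (1/(-5) - 16)/(-3 - 12) = (-1/5 - 16)/(-15) = -81/5*(-1/15) = 27/25 ≈ 1.0800)
N*((21 - 3*1)*0) = 27*((21 - 3*1)*0)/25 = 27*((21 - 3)*0)/25 = 27*(18*0)/25 = (27/25)*0 = 0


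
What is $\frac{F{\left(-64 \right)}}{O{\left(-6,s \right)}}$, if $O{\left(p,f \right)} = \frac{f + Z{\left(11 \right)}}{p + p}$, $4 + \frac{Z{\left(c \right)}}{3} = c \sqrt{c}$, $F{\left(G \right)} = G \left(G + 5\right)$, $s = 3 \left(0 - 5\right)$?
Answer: $- \frac{67968}{625} - \frac{83072 \sqrt{11}}{625} \approx -549.58$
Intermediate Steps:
$s = -15$ ($s = 3 \left(-5\right) = -15$)
$F{\left(G \right)} = G \left(5 + G\right)$
$Z{\left(c \right)} = -12 + 3 c^{\frac{3}{2}}$ ($Z{\left(c \right)} = -12 + 3 c \sqrt{c} = -12 + 3 c^{\frac{3}{2}}$)
$O{\left(p,f \right)} = \frac{-12 + f + 33 \sqrt{11}}{2 p}$ ($O{\left(p,f \right)} = \frac{f - \left(12 - 3 \cdot 11^{\frac{3}{2}}\right)}{p + p} = \frac{f - \left(12 - 3 \cdot 11 \sqrt{11}\right)}{2 p} = \left(f - \left(12 - 33 \sqrt{11}\right)\right) \frac{1}{2 p} = \left(-12 + f + 33 \sqrt{11}\right) \frac{1}{2 p} = \frac{-12 + f + 33 \sqrt{11}}{2 p}$)
$\frac{F{\left(-64 \right)}}{O{\left(-6,s \right)}} = \frac{\left(-64\right) \left(5 - 64\right)}{\frac{1}{2} \frac{1}{-6} \left(-12 - 15 + 33 \sqrt{11}\right)} = \frac{\left(-64\right) \left(-59\right)}{\frac{1}{2} \left(- \frac{1}{6}\right) \left(-27 + 33 \sqrt{11}\right)} = \frac{3776}{\frac{9}{4} - \frac{11 \sqrt{11}}{4}}$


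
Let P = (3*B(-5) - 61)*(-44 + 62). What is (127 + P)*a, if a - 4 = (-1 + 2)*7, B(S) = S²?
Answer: 4169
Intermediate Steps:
a = 11 (a = 4 + (-1 + 2)*7 = 4 + 1*7 = 4 + 7 = 11)
P = 252 (P = (3*(-5)² - 61)*(-44 + 62) = (3*25 - 61)*18 = (75 - 61)*18 = 14*18 = 252)
(127 + P)*a = (127 + 252)*11 = 379*11 = 4169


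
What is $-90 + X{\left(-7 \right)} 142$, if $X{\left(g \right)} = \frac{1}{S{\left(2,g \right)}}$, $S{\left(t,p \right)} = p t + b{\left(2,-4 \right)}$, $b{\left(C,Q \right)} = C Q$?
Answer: $- \frac{1061}{11} \approx -96.455$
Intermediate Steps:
$S{\left(t,p \right)} = -8 + p t$ ($S{\left(t,p \right)} = p t + 2 \left(-4\right) = p t - 8 = -8 + p t$)
$X{\left(g \right)} = \frac{1}{-8 + 2 g}$ ($X{\left(g \right)} = \frac{1}{-8 + g 2} = \frac{1}{-8 + 2 g}$)
$-90 + X{\left(-7 \right)} 142 = -90 + \frac{1}{2 \left(-4 - 7\right)} 142 = -90 + \frac{1}{2 \left(-11\right)} 142 = -90 + \frac{1}{2} \left(- \frac{1}{11}\right) 142 = -90 - \frac{71}{11} = - \frac{1061}{11}$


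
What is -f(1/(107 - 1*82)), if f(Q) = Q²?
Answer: -1/625 ≈ -0.0016000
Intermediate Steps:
-f(1/(107 - 1*82)) = -(1/(107 - 1*82))² = -(1/(107 - 82))² = -(1/25)² = -1*1/625 = -1/625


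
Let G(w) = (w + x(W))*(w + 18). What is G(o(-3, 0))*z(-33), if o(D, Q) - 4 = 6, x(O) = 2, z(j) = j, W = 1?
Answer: -11088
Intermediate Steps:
o(D, Q) = 10 (o(D, Q) = 4 + 6 = 10)
G(w) = (2 + w)*(18 + w) (G(w) = (w + 2)*(w + 18) = (2 + w)*(18 + w))
G(o(-3, 0))*z(-33) = (36 + 10² + 20*10)*(-33) = (36 + 100 + 200)*(-33) = 336*(-33) = -11088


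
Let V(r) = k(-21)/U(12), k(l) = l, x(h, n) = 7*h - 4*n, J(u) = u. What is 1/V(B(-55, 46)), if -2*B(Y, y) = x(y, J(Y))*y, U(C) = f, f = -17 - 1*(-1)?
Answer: 16/21 ≈ 0.76190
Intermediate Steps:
f = -16 (f = -17 + 1 = -16)
x(h, n) = -4*n + 7*h
U(C) = -16
B(Y, y) = -y*(-4*Y + 7*y)/2 (B(Y, y) = -(-4*Y + 7*y)*y/2 = -y*(-4*Y + 7*y)/2)
V(r) = 21/16 (V(r) = -21/(-16) = -21*(-1/16) = 21/16)
1/V(B(-55, 46)) = 1/(21/16) = 16/21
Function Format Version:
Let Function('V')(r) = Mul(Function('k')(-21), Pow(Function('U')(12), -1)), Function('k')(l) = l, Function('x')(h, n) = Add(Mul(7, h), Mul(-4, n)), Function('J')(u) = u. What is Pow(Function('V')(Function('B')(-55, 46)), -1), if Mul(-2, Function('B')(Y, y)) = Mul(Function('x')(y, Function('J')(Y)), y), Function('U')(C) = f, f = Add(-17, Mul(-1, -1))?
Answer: Rational(16, 21) ≈ 0.76190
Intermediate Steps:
f = -16 (f = Add(-17, 1) = -16)
Function('x')(h, n) = Add(Mul(-4, n), Mul(7, h))
Function('U')(C) = -16
Function('B')(Y, y) = Mul(Rational(-1, 2), y, Add(Mul(-4, Y), Mul(7, y))) (Function('B')(Y, y) = Mul(Rational(-1, 2), Mul(Add(Mul(-4, Y), Mul(7, y)), y)) = Mul(Rational(-1, 2), Mul(y, Add(Mul(-4, Y), Mul(7, y)))) = Mul(Rational(-1, 2), y, Add(Mul(-4, Y), Mul(7, y))))
Function('V')(r) = Rational(21, 16) (Function('V')(r) = Mul(-21, Pow(-16, -1)) = Mul(-21, Rational(-1, 16)) = Rational(21, 16))
Pow(Function('V')(Function('B')(-55, 46)), -1) = Pow(Rational(21, 16), -1) = Rational(16, 21)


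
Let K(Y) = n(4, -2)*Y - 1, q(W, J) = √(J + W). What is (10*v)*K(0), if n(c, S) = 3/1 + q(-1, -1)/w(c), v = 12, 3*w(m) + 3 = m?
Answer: -120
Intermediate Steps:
w(m) = -1 + m/3
n(c, S) = 3 + I*√2/(-1 + c/3) (n(c, S) = 3/1 + √(-1 - 1)/(-1 + c/3) = 3*1 + √(-2)/(-1 + c/3) = 3 + (I*√2)/(-1 + c/3) = 3 + I*√2/(-1 + c/3))
K(Y) = -1 + Y*(3 + 3*I*√2) (K(Y) = (3*(-3 + 4 + I*√2)/(-3 + 4))*Y - 1 = (3*(1 + I*√2)/1)*Y - 1 = (3*1*(1 + I*√2))*Y - 1 = (3 + 3*I*√2)*Y - 1 = Y*(3 + 3*I*√2) - 1 = -1 + Y*(3 + 3*I*√2))
(10*v)*K(0) = (10*12)*(-1 + 3*0*(1 + I*√2)) = 120*(-1 + 0) = 120*(-1) = -120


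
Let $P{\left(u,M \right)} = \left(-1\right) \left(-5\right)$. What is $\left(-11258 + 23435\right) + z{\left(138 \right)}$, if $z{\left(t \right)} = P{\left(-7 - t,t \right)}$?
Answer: $12182$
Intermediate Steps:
$P{\left(u,M \right)} = 5$
$z{\left(t \right)} = 5$
$\left(-11258 + 23435\right) + z{\left(138 \right)} = \left(-11258 + 23435\right) + 5 = 12177 + 5 = 12182$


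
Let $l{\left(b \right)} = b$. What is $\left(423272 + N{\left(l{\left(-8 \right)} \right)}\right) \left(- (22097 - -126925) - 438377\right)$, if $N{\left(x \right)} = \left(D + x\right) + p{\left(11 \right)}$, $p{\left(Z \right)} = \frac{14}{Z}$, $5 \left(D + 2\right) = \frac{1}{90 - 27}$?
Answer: $- \frac{861483632630149}{3465} \approx -2.4862 \cdot 10^{11}$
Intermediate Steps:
$D = - \frac{629}{315}$ ($D = -2 + \frac{1}{5 \left(90 - 27\right)} = -2 + \frac{1}{5 \cdot 63} = -2 + \frac{1}{5} \cdot \frac{1}{63} = -2 + \frac{1}{315} = - \frac{629}{315} \approx -1.9968$)
$N{\left(x \right)} = - \frac{2509}{3465} + x$ ($N{\left(x \right)} = \left(- \frac{629}{315} + x\right) + \frac{14}{11} = - \frac{2509}{3465} + x$)
$\left(423272 + N{\left(l{\left(-8 \right)} \right)}\right) \left(- (22097 - -126925) - 438377\right) = \left(423272 - \frac{30229}{3465}\right) \left(- (22097 - -126925) - 438377\right) = \left(423272 - \frac{30229}{3465}\right) \left(- (22097 + 126925) - 438377\right) = \frac{1466607251 \left(\left(-1\right) 149022 - 438377\right)}{3465} = \frac{1466607251 \left(-149022 - 438377\right)}{3465} = \frac{1466607251}{3465} \left(-587399\right) = - \frac{861483632630149}{3465}$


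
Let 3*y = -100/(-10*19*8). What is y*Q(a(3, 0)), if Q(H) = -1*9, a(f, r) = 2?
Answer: -15/76 ≈ -0.19737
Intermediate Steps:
Q(H) = -9
y = 5/228 (y = (-100/(-10*19*8))/3 = (-100/((-190*8)))/3 = (-100/(-1520))/3 = (-100*(-1/1520))/3 = (⅓)*(5/76) = 5/228 ≈ 0.021930)
y*Q(a(3, 0)) = (5/228)*(-9) = -15/76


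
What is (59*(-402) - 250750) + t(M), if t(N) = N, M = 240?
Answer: -274228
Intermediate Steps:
(59*(-402) - 250750) + t(M) = (59*(-402) - 250750) + 240 = (-23718 - 250750) + 240 = -274468 + 240 = -274228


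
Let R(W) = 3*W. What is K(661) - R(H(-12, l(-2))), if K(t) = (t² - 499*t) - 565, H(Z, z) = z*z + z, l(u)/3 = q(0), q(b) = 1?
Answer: 106481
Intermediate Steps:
l(u) = 3 (l(u) = 3*1 = 3)
H(Z, z) = z + z² (H(Z, z) = z² + z = z + z²)
K(t) = -565 + t² - 499*t
K(661) - R(H(-12, l(-2))) = (-565 + 661² - 499*661) - 3*3*(1 + 3) = (-565 + 436921 - 329839) - 3*3*4 = 106517 - 3*12 = 106517 - 1*36 = 106517 - 36 = 106481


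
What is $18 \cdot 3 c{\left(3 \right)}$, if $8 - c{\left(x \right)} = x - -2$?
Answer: $162$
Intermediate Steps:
$c{\left(x \right)} = 6 - x$ ($c{\left(x \right)} = 8 - \left(x - -2\right) = 8 - \left(x + 2\right) = 8 - \left(2 + x\right) = 6 - x$)
$18 \cdot 3 c{\left(3 \right)} = 18 \cdot 3 \left(6 - 3\right) = 54 \left(6 - 3\right) = 54 \cdot 3 = 162$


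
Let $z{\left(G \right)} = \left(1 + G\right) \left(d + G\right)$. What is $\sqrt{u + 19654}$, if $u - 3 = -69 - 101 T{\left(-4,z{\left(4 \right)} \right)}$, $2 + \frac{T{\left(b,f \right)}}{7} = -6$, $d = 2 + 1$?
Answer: $2 \sqrt{6311} \approx 158.88$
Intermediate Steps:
$d = 3$
$z{\left(G \right)} = \left(1 + G\right) \left(3 + G\right)$
$T{\left(b,f \right)} = -56$ ($T{\left(b,f \right)} = -14 + 7 \left(-6\right) = -14 - 42 = -56$)
$u = 5590$ ($u = 3 - -5587 = 3 + \left(-69 + 5656\right) = 3 + 5587 = 5590$)
$\sqrt{u + 19654} = \sqrt{5590 + 19654} = \sqrt{25244} = 2 \sqrt{6311}$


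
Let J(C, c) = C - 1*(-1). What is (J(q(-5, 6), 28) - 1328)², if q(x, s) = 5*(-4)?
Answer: 1814409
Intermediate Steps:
q(x, s) = -20
J(C, c) = 1 + C (J(C, c) = C + 1 = 1 + C)
(J(q(-5, 6), 28) - 1328)² = ((1 - 20) - 1328)² = (-19 - 1328)² = (-1347)² = 1814409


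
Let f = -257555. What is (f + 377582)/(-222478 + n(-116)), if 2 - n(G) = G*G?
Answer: -40009/78644 ≈ -0.50874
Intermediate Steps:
n(G) = 2 - G**2 (n(G) = 2 - G*G = 2 - G**2)
(f + 377582)/(-222478 + n(-116)) = (-257555 + 377582)/(-222478 + (2 - 1*(-116)**2)) = 120027/(-222478 + (2 - 1*13456)) = 120027/(-222478 + (2 - 13456)) = 120027/(-222478 - 13454) = 120027/(-235932) = 120027*(-1/235932) = -40009/78644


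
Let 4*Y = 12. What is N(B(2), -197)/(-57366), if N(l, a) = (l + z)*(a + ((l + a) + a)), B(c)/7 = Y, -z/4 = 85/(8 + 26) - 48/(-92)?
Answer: 19475/219903 ≈ 0.088562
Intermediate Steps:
Y = 3 (Y = (¼)*12 = 3)
z = -278/23 (z = -4*(85/(8 + 26) - 48/(-92)) = -4*(85/34 - 48*(-1/92)) = -4*(85*(1/34) + 12/23) = -4*(5/2 + 12/23) = -4*139/46 = -278/23 ≈ -12.087)
B(c) = 21 (B(c) = 7*3 = 21)
N(l, a) = (-278/23 + l)*(l + 3*a) (N(l, a) = (l - 278/23)*(a + ((l + a) + a)) = (-278/23 + l)*(a + ((a + l) + a)) = (-278/23 + l)*(a + (l + 2*a)) = (-278/23 + l)*(l + 3*a))
N(B(2), -197)/(-57366) = (21² - 834/23*(-197) - 278/23*21 + 3*(-197)*21)/(-57366) = (441 + 164298/23 - 5838/23 - 12411)*(-1/57366) = -116850/23*(-1/57366) = 19475/219903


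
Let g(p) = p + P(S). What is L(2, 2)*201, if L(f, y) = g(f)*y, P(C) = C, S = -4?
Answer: -804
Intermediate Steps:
g(p) = -4 + p (g(p) = p - 4 = -4 + p)
L(f, y) = y*(-4 + f) (L(f, y) = (-4 + f)*y = y*(-4 + f))
L(2, 2)*201 = (2*(-4 + 2))*201 = (2*(-2))*201 = -4*201 = -804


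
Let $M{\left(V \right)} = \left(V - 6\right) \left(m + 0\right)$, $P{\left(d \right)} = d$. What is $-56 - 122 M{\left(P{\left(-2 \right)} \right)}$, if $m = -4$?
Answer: $-3960$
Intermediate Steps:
$M{\left(V \right)} = 24 - 4 V$ ($M{\left(V \right)} = \left(V - 6\right) \left(-4 + 0\right) = \left(-6 + V\right) \left(-4\right) = 24 - 4 V$)
$-56 - 122 M{\left(P{\left(-2 \right)} \right)} = -56 - 122 \left(24 - -8\right) = -56 - 122 \left(24 + 8\right) = -56 - 3904 = -3960$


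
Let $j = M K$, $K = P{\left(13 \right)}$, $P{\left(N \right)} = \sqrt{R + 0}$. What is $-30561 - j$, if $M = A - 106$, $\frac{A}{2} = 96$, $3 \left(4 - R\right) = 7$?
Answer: $-30561 - \frac{86 \sqrt{15}}{3} \approx -30672.0$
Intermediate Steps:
$R = \frac{5}{3}$ ($R = 4 - \frac{7}{3} = \frac{5}{3} \approx 1.6667$)
$A = 192$ ($A = 2 \cdot 96 = 192$)
$M = 86$ ($M = 192 - 106 = 86$)
$P{\left(N \right)} = \frac{\sqrt{15}}{3}$ ($P{\left(N \right)} = \sqrt{\frac{5}{3} + 0} = \sqrt{\frac{5}{3}} = \frac{\sqrt{15}}{3}$)
$K = \frac{\sqrt{15}}{3} \approx 1.291$
$j = \frac{86 \sqrt{15}}{3}$ ($j = 86 \frac{\sqrt{15}}{3} = \frac{86 \sqrt{15}}{3} \approx 111.03$)
$-30561 - j = -30561 - \frac{86 \sqrt{15}}{3}$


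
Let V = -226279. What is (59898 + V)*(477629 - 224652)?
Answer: -42090566237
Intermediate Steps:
(59898 + V)*(477629 - 224652) = (59898 - 226279)*(477629 - 224652) = -166381*252977 = -42090566237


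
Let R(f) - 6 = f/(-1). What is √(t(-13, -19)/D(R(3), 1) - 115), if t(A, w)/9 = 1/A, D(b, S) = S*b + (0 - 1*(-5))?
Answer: I*√311194/52 ≈ 10.728*I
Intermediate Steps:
R(f) = 6 - f (R(f) = 6 + f/(-1) = 6 + f*(-1) = 6 - f)
D(b, S) = 5 + S*b (D(b, S) = S*b + (0 + 5) = S*b + 5 = 5 + S*b)
t(A, w) = 9/A
√(t(-13, -19)/D(R(3), 1) - 115) = √((9/(-13))/(5 + 1*(6 - 1*3)) - 115) = √((9*(-1/13))/(5 + 1*(6 - 3)) - 115) = √(-9/(13*(5 + 1*3)) - 115) = √(-9/(13*(5 + 3)) - 115) = √(-9/13/8 - 115) = √(-9/13*⅛ - 115) = √(-9/104 - 115) = √(-11969/104) = I*√311194/52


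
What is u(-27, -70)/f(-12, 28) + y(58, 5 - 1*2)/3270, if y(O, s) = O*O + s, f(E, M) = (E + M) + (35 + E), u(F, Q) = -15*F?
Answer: 485221/42510 ≈ 11.414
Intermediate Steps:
f(E, M) = 35 + M + 2*E
y(O, s) = s + O² (y(O, s) = O² + s = s + O²)
u(-27, -70)/f(-12, 28) + y(58, 5 - 1*2)/3270 = (-15*(-27))/(35 + 28 + 2*(-12)) + ((5 - 1*2) + 58²)/3270 = 405/(35 + 28 - 24) + ((5 - 2) + 3364)*(1/3270) = 405/39 + (3 + 3364)*(1/3270) = 405*(1/39) + 3367*(1/3270) = 135/13 + 3367/3270 = 485221/42510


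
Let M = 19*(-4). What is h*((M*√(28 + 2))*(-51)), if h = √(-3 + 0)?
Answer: 11628*I*√10 ≈ 36771.0*I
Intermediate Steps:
M = -76
h = I*√3 (h = √(-3) = I*√3 ≈ 1.732*I)
h*((M*√(28 + 2))*(-51)) = (I*√3)*(-76*√(28 + 2)*(-51)) = (I*√3)*(-76*√30*(-51)) = (I*√3)*(3876*√30) = 11628*I*√10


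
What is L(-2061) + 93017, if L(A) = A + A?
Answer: 88895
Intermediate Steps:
L(A) = 2*A
L(-2061) + 93017 = 2*(-2061) + 93017 = -4122 + 93017 = 88895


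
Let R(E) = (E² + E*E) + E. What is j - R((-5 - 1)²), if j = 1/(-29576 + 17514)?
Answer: -31698937/12062 ≈ -2628.0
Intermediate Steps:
j = -1/12062 (j = 1/(-12062) = -1/12062 ≈ -8.2905e-5)
R(E) = E + 2*E² (R(E) = (E² + E²) + E = 2*E² + E = E + 2*E²)
j - R((-5 - 1)²) = -1/12062 - (-5 - 1)²*(1 + 2*(-5 - 1)²) = -1/12062 - (-6)²*(1 + 2*(-6)²) = -1/12062 - 36*(1 + 2*36) = -1/12062 - 36*(1 + 72) = -1/12062 - 36*73 = -1/12062 - 1*2628 = -1/12062 - 2628 = -31698937/12062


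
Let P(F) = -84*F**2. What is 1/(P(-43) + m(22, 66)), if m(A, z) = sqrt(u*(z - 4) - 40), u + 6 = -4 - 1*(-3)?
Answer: -25886/4020510055 - I*sqrt(474)/24123060330 ≈ -6.4385e-6 - 9.0252e-10*I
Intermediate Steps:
u = -7 (u = -6 + (-4 - 1*(-3)) = -6 + (-4 + 3) = -6 - 1 = -7)
m(A, z) = sqrt(-12 - 7*z) (m(A, z) = sqrt(-7*(z - 4) - 40) = sqrt(-7*(-4 + z) - 40) = sqrt((28 - 7*z) - 40) = sqrt(-12 - 7*z))
1/(P(-43) + m(22, 66)) = 1/(-84*(-43)**2 + sqrt(-12 - 7*66)) = 1/(-84*1849 + sqrt(-12 - 462)) = 1/(-155316 + sqrt(-474)) = 1/(-155316 + I*sqrt(474))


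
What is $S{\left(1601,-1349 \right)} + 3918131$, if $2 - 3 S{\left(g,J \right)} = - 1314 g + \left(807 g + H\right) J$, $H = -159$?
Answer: $\frac{1756561061}{3} \approx 5.8552 \cdot 10^{8}$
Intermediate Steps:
$S{\left(g,J \right)} = \frac{2}{3} + 438 g - \frac{J \left(-159 + 807 g\right)}{3}$ ($S{\left(g,J \right)} = \frac{2}{3} - \frac{- 1314 g + \left(807 g - 159\right) J}{3} = \frac{2}{3} - \frac{- 1314 g + \left(-159 + 807 g\right) J}{3} = \frac{2}{3} - \frac{- 1314 g + J \left(-159 + 807 g\right)}{3} = \frac{2}{3} - \left(- 438 g + \frac{J \left(-159 + 807 g\right)}{3}\right) = \frac{2}{3} + 438 g - \frac{J \left(-159 + 807 g\right)}{3}$)
$S{\left(1601,-1349 \right)} + 3918131 = \left(\frac{2}{3} + 53 \left(-1349\right) + 438 \cdot 1601 - \left(-362881\right) 1601\right) + 3918131 = \left(\frac{2}{3} - 71497 + 701238 + 580972481\right) + 3918131 = \frac{1744806668}{3} + 3918131 = \frac{1756561061}{3}$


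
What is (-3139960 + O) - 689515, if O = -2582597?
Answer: -6412072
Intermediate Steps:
(-3139960 + O) - 689515 = (-3139960 - 2582597) - 689515 = -5722557 - 689515 = -6412072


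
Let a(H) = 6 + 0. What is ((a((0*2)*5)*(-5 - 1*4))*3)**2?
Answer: 26244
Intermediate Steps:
a(H) = 6
((a((0*2)*5)*(-5 - 1*4))*3)**2 = ((6*(-5 - 1*4))*3)**2 = ((6*(-5 - 4))*3)**2 = ((6*(-9))*3)**2 = (-54*3)**2 = (-162)**2 = 26244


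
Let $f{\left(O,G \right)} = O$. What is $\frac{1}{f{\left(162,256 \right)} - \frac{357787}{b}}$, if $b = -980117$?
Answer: $\frac{980117}{159136741} \approx 0.006159$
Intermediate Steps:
$\frac{1}{f{\left(162,256 \right)} - \frac{357787}{b}} = \frac{1}{162 - \frac{357787}{-980117}} = \frac{1}{162 - - \frac{357787}{980117}} = \frac{1}{162 + \frac{357787}{980117}} = \frac{1}{\frac{159136741}{980117}} = \frac{980117}{159136741}$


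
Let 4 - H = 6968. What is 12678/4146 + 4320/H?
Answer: 2932453/1203031 ≈ 2.4376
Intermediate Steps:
H = -6964 (H = 4 - 1*6968 = 4 - 6968 = -6964)
12678/4146 + 4320/H = 12678/4146 + 4320/(-6964) = 12678*(1/4146) + 4320*(-1/6964) = 2113/691 - 1080/1741 = 2932453/1203031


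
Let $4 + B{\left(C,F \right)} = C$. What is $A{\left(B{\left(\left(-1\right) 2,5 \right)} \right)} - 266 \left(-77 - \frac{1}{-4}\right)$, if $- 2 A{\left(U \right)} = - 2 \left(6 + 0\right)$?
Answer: $\frac{40843}{2} \approx 20422.0$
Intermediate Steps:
$B{\left(C,F \right)} = -4 + C$
$A{\left(U \right)} = 6$ ($A{\left(U \right)} = - \frac{\left(-2\right) \left(6 + 0\right)}{2} = - \frac{\left(-2\right) 6}{2} = \left(- \frac{1}{2}\right) \left(-12\right) = 6$)
$A{\left(B{\left(\left(-1\right) 2,5 \right)} \right)} - 266 \left(-77 - \frac{1}{-4}\right) = 6 - 266 \left(-77 - \frac{1}{-4}\right) = 6 - 266 \left(-77 - - \frac{1}{4}\right) = 6 - 266 \left(-77 + \frac{1}{4}\right) = 6 - - \frac{40831}{2} = 6 + \frac{40831}{2} = \frac{40843}{2}$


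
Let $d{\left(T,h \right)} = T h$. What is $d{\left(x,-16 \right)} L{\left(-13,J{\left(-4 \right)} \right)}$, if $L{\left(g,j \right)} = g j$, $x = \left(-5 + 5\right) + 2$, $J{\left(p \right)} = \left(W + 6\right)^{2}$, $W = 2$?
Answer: $26624$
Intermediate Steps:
$J{\left(p \right)} = 64$ ($J{\left(p \right)} = \left(2 + 6\right)^{2} = 8^{2} = 64$)
$x = 2$ ($x = 0 + 2 = 2$)
$d{\left(x,-16 \right)} L{\left(-13,J{\left(-4 \right)} \right)} = 2 \left(-16\right) \left(\left(-13\right) 64\right) = \left(-32\right) \left(-832\right) = 26624$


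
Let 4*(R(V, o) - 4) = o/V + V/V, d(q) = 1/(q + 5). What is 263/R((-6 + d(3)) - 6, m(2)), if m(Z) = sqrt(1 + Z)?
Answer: 161403100/2608033 + 799520*sqrt(3)/2608033 ≈ 62.418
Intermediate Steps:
d(q) = 1/(5 + q)
R(V, o) = 17/4 + o/(4*V) (R(V, o) = 4 + (o/V + V/V)/4 = 4 + (o/V + 1)/4 = 4 + (1 + o/V)/4 = 4 + (1/4 + o/(4*V)) = 17/4 + o/(4*V))
263/R((-6 + d(3)) - 6, m(2)) = 263/(((sqrt(1 + 2) + 17*((-6 + 1/(5 + 3)) - 6))/(4*((-6 + 1/(5 + 3)) - 6)))) = 263/(((sqrt(3) + 17*((-6 + 1/8) - 6))/(4*((-6 + 1/8) - 6)))) = 263/(((sqrt(3) + 17*(-47/8 - 6))/(4*(-47/8 - 6)))) = 263/(((sqrt(3) + 17*(-95/8))/(4*(-95/8)))) = 263/(((1/4)*(-8/95)*(sqrt(3) - 1615/8))) = 263/(((1/4)*(-8/95)*(-1615/8 + sqrt(3)))) = 263/(17/4 - 2*sqrt(3)/95)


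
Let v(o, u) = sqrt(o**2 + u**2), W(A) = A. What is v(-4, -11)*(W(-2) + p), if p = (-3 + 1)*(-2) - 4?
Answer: -2*sqrt(137) ≈ -23.409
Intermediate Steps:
p = 0 (p = -2*(-2) - 4 = 4 - 4 = 0)
v(-4, -11)*(W(-2) + p) = sqrt((-4)**2 + (-11)**2)*(-2 + 0) = sqrt(16 + 121)*(-2) = sqrt(137)*(-2) = -2*sqrt(137)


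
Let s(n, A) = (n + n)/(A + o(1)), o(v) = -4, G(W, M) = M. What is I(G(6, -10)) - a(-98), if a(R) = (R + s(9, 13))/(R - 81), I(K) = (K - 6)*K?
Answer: 28544/179 ≈ 159.46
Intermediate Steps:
s(n, A) = 2*n/(-4 + A) (s(n, A) = (n + n)/(A - 4) = (2*n)/(-4 + A) = 2*n/(-4 + A))
I(K) = K*(-6 + K) (I(K) = (-6 + K)*K = K*(-6 + K))
a(R) = (2 + R)/(-81 + R) (a(R) = (R + 2*9/(-4 + 13))/(R - 81) = (R + 2*9/9)/(-81 + R) = (R + 2*9*(1/9))/(-81 + R) = (R + 2)/(-81 + R) = (2 + R)/(-81 + R))
I(G(6, -10)) - a(-98) = -10*(-6 - 10) - (2 - 98)/(-81 - 98) = -10*(-16) - (-96)/(-179) = 160 - (-1)*(-96)/179 = 160 - 1*96/179 = 160 - 96/179 = 28544/179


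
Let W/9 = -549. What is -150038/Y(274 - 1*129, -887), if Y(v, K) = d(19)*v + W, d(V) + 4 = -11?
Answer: 75019/3558 ≈ 21.085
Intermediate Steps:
W = -4941 (W = 9*(-549) = -4941)
d(V) = -15 (d(V) = -4 - 11 = -15)
Y(v, K) = -4941 - 15*v (Y(v, K) = -15*v - 4941 = -4941 - 15*v)
-150038/Y(274 - 1*129, -887) = -150038/(-4941 - 15*(274 - 1*129)) = -150038/(-4941 - 15*(274 - 129)) = -150038/(-4941 - 15*145) = -150038/(-4941 - 2175) = -150038/(-7116) = -150038*(-1/7116) = 75019/3558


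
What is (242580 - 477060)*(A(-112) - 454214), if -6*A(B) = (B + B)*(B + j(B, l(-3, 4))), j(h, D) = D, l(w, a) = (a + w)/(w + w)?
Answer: 322457990240/3 ≈ 1.0749e+11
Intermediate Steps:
l(w, a) = (a + w)/(2*w) (l(w, a) = (a + w)/((2*w)) = (a + w)*(1/(2*w)) = (a + w)/(2*w))
A(B) = -B*(-⅙ + B)/3 (A(B) = -(B + B)*(B + (½)*(4 - 3)/(-3))/6 = -2*B*(B + (½)*(-⅓)*1)/6 = -2*B*(B - ⅙)/6 = -2*B*(-⅙ + B)/6 = -B*(-⅙ + B)/3)
(242580 - 477060)*(A(-112) - 454214) = (242580 - 477060)*((1/18)*(-112)*(1 - 6*(-112)) - 454214) = -234480*((1/18)*(-112)*(1 + 672) - 454214) = -234480*((1/18)*(-112)*673 - 454214) = -234480*(-37688/9 - 454214) = -234480*(-4125614/9) = 322457990240/3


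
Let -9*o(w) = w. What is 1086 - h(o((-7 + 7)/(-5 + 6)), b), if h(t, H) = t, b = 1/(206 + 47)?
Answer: 1086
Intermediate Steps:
b = 1/253 ≈ 0.0039526
o(w) = -w/9
1086 - h(o((-7 + 7)/(-5 + 6)), b) = 1086 - (-1)*(-7 + 7)/(-5 + 6)/9 = 1086 - (-1)*0/1/9 = 1086 - (-1)*0*1/9 = 1086 - (-1)*0/9 = 1086 - 1*0 = 1086 + 0 = 1086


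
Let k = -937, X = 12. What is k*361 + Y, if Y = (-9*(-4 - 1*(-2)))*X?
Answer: -338041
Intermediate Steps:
Y = 216 (Y = -9*(-4 - 1*(-2))*12 = -9*(-4 + 2)*12 = -9*(-2)*12 = 18*12 = 216)
k*361 + Y = -937*361 + 216 = -338257 + 216 = -338041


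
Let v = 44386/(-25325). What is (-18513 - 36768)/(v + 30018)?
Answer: -1399991325/760161464 ≈ -1.8417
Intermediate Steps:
v = -44386/25325 (v = 44386*(-1/25325) = -44386/25325 ≈ -1.7527)
(-18513 - 36768)/(v + 30018) = (-18513 - 36768)/(-44386/25325 + 30018) = -55281/760161464/25325 = -55281*25325/760161464 = -1399991325/760161464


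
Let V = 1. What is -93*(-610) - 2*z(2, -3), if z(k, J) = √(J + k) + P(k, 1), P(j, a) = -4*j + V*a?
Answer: 56744 - 2*I ≈ 56744.0 - 2.0*I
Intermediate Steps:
P(j, a) = a - 4*j (P(j, a) = -4*j + 1*a = -4*j + a = a - 4*j)
z(k, J) = 1 + √(J + k) - 4*k (z(k, J) = √(J + k) + (1 - 4*k) = 1 + √(J + k) - 4*k)
-93*(-610) - 2*z(2, -3) = -93*(-610) - 2*(1 + √(-3 + 2) - 4*2) = 56730 - 2*(1 + √(-1) - 8) = 56730 - 2*(1 + I - 8) = 56730 - 2*(-7 + I) = 56730 + (14 - 2*I) = 56744 - 2*I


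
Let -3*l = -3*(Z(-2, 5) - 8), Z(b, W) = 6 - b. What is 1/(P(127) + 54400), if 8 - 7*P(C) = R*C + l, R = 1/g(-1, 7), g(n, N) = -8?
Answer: 56/3046591 ≈ 1.8381e-5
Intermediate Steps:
l = 0 (l = -(-1)*((6 - 1*(-2)) - 8) = -(-1)*((6 + 2) - 8) = -(-1)*(8 - 8) = -(-1)*0 = -1/3*0 = 0)
R = -1/8 (R = 1/(-8) = -1/8 ≈ -0.12500)
P(C) = 8/7 + C/56 (P(C) = 8/7 - (-C/8 + 0)/7 = 8/7 - (-1)*C/56 = 8/7 + C/56)
1/(P(127) + 54400) = 1/((8/7 + (1/56)*127) + 54400) = 1/((8/7 + 127/56) + 54400) = 1/(191/56 + 54400) = 1/(3046591/56) = 56/3046591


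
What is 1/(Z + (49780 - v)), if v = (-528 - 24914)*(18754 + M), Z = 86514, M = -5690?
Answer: 1/332510582 ≈ 3.0074e-9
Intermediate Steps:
v = -332374288 (v = (-528 - 24914)*(18754 - 5690) = -25442*13064 = -332374288)
1/(Z + (49780 - v)) = 1/(86514 + (49780 - 1*(-332374288))) = 1/(86514 + (49780 + 332374288)) = 1/(86514 + 332424068) = 1/332510582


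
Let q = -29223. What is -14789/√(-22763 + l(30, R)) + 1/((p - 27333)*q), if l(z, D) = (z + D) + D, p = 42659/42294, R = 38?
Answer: 14098/11260393806063 + 14789*I*√22657/22657 ≈ 1.252e-9 + 98.251*I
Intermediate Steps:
p = 42659/42294 (p = 42659*(1/42294) = 42659/42294 ≈ 1.0086)
l(z, D) = z + 2*D (l(z, D) = (D + z) + D = z + 2*D)
-14789/√(-22763 + l(30, R)) + 1/((p - 27333)*q) = -14789/√(-22763 + (30 + 2*38)) + 1/((42659/42294 - 27333)*(-29223)) = -14789/√(-22763 + (30 + 76)) - 1/29223/(-1155979243/42294) = -14789/√(-22763 + 106) - 42294/1155979243*(-1/29223) = -14789*(-I*√22657/22657) + 14098/11260393806063 = -(-14789)*I*√22657/22657 + 14098/11260393806063 = 14789*I*√22657/22657 + 14098/11260393806063 = 14098/11260393806063 + 14789*I*√22657/22657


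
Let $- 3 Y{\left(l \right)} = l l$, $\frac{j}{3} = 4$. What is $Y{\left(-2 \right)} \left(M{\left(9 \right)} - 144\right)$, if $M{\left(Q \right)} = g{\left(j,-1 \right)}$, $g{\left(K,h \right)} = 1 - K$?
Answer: $\frac{620}{3} \approx 206.67$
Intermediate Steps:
$j = 12$ ($j = 3 \cdot 4 = 12$)
$Y{\left(l \right)} = - \frac{l^{2}}{3}$ ($Y{\left(l \right)} = - \frac{l l}{3} = - \frac{l^{2}}{3}$)
$M{\left(Q \right)} = -11$ ($M{\left(Q \right)} = 1 - 12 = -11$)
$Y{\left(-2 \right)} \left(M{\left(9 \right)} - 144\right) = - \frac{\left(-2\right)^{2}}{3} \left(-11 - 144\right) = \left(- \frac{1}{3}\right) 4 \left(-155\right) = \left(- \frac{4}{3}\right) \left(-155\right) = \frac{620}{3}$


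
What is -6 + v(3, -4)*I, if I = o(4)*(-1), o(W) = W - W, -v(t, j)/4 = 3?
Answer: -6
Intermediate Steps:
v(t, j) = -12 (v(t, j) = -4*3 = -12)
o(W) = 0
I = 0 (I = 0*(-1) = 0)
-6 + v(3, -4)*I = -6 - 12*0 = -6 + 0 = -6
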